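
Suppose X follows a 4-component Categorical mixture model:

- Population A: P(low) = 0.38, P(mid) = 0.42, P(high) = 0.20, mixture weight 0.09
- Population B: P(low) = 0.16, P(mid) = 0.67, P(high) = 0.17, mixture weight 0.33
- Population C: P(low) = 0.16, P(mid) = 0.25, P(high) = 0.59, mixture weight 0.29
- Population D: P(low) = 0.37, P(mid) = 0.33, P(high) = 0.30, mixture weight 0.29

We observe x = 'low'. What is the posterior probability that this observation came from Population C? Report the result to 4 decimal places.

The responsibility of component k is P(Z=k) f_k(x) divided by Σ_j P(Z=j) f_j(x).
Evaluate each component's likelihood at the observed value:
  L_A = P(low | comp) = 0.38
  L_B = P(low | comp) = 0.16
  L_C = P(low | comp) = 0.16
  L_D = P(low | comp) = 0.37
Prior × likelihood for each component:
  P(Z=A)·L_A = 0.09 × 0.38 = 0.0342
  P(Z=B)·L_B = 0.33 × 0.16 = 0.0528
  P(Z=C)·L_C = 0.29 × 0.16 = 0.0464
  P(Z=D)·L_D = 0.29 × 0.37 = 0.1073
Sum: 0.0342 + 0.0528 + 0.0464 + 0.1073 = 0.2407
So the posterior for Population C is 0.0464 / 0.2407 ≈ 0.1928.

0.1928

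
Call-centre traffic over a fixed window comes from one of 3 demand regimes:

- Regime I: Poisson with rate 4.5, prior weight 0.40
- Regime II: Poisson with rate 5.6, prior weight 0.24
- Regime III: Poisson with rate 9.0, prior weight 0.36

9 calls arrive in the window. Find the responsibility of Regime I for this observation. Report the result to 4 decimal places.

0.1325

The responsibility of component k is P(Z=k) f_k(x) divided by Σ_j P(Z=j) f_j(x).
Poisson probabilities:
  f_I = e^(−4.5)·4.5^9/9! = 0.0231646
  f_II = e^(−5.6)·5.6^9/9! = 0.0551925
  f_III = e^(−9.0)·9.0^9/9! = 0.131756
Unnormalised posteriors:
  P(Z=I)·f_I = 0.40 × 0.0231646 = 0.00926583
  P(Z=II)·f_II = 0.24 × 0.0551925 = 0.0132462
  P(Z=III)·f_III = 0.36 × 0.131756 = 0.047432
Marginal: 0.00926583 + 0.0132462 + 0.047432 = 0.0699441
P(Regime I | the observation) = 0.00926583 / 0.0699441 ≈ 0.1325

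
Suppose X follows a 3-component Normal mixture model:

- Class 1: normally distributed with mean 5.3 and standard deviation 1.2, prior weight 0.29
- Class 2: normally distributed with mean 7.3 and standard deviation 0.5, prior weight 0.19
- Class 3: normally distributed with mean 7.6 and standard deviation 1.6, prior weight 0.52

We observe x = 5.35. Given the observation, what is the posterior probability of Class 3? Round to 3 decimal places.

0.333

P(component k | x) = π_k·f_k(x) / marginal(x), where marginal(x) = Σ_j π_j·f_j(x).
Evaluate each component's likelihood at the observed value:
  p_1 = (1/(1.2·√(2π)))·exp(−(5.35−5.3)²/(2·1.2²)) = 0.332452·exp(-0.00087) = 0.332163
  p_2 = (1/(0.5·√(2π)))·exp(−(5.35−7.3)²/(2·0.5²)) = 0.797885·exp(-7.60500) = 0.000397311
  p_3 = (1/(1.6·√(2π)))·exp(−(5.35−7.6)²/(2·1.6²)) = 0.249339·exp(-0.98877) = 0.0927626
Weight by the priors:
  π_1·p_1 = 0.29 × 0.332163 = 0.0963274
  π_2·p_2 = 0.19 × 0.000397311 = 7.54891e-05
  π_3·p_3 = 0.52 × 0.0927626 = 0.0482366
Evidence: 0.0963274 + 7.54891e-05 + 0.0482366 = 0.144639
P(Class 3 | data) = 0.0482366 / 0.144639 ≈ 0.333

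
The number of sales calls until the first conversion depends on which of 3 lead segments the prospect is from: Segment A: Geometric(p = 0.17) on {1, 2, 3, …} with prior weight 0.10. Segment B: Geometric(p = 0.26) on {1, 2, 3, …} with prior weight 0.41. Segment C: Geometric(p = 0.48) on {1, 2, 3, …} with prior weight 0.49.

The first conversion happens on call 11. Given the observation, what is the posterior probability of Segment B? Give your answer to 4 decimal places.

0.6380

Posterior ∝ prior × likelihood, so P(k | x) ∝ π_k f_k(x); normalise over all components.
Component likelihoods at x = 11:
  f_A = 0.17·(1−0.17)^10 = 0.17·0.15516 = 0.0263773
  f_B = 0.26·(1−0.26)^10 = 0.26·0.0492399 = 0.0128024
  f_C = 0.48·(1−0.48)^10 = 0.48·0.00144555 = 0.000693865
Weight by the priors:
  π_A·f_A = 0.10 × 0.0263773 = 0.00263773
  π_B·f_B = 0.41 × 0.0128024 = 0.00524897
  π_C·f_C = 0.49 × 0.000693865 = 0.000339994
Normaliser: 0.00263773 + 0.00524897 + 0.000339994 = 0.00822669
So the posterior for Segment B is 0.00524897 / 0.00822669 ≈ 0.6380.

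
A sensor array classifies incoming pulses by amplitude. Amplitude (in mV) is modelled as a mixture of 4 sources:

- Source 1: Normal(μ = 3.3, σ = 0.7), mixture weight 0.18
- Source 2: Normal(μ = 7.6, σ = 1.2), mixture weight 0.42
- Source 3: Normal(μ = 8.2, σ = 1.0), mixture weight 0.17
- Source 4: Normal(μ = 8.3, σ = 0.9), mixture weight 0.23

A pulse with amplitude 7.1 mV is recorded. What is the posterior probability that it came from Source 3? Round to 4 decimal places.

The responsibility of component k is P(Z=k) f_k(x) divided by Σ_j P(Z=j) f_j(x).
Normal densities:
  L_1 = 2.27309e-07
  L_2 = 0.30481
  L_3 = 0.217852
  L_4 = 0.182233
Prior × likelihood for each component:
  P(Z=1)·L_1 = 0.18 × 2.27309e-07 = 4.09155e-08
  P(Z=2)·L_2 = 0.42 × 0.30481 = 0.12802
  P(Z=3)·L_3 = 0.17 × 0.217852 = 0.0370349
  P(Z=4)·L_4 = 0.23 × 0.182233 = 0.0419137
Marginal: 4.09155e-08 + 0.12802 + 0.0370349 + 0.0419137 = 0.206969
So the posterior for Source 3 is 0.0370349 / 0.206969 ≈ 0.1789.

0.1789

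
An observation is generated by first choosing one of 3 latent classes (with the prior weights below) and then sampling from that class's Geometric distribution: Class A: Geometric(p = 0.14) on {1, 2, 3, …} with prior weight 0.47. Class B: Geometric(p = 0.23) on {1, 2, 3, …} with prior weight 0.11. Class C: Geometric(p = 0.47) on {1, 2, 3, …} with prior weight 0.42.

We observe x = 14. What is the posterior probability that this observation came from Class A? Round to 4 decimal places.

Posterior ∝ prior × likelihood, so P(k | x) ∝ π_k f_k(x); normalise over all components.
Component likelihoods at x = 14:
  p_A = 0.14·(1−0.14)^13 = 0.14·0.14076 = 0.0197064
  p_B = 0.23·(1−0.23)^13 = 0.23·0.0334487 = 0.0076932
  p_C = 0.47·(1−0.47)^13 = 0.47·0.000260367 = 0.000122373
Unnormalised posteriors:
  π_A·p_A = 0.47 × 0.0197064 = 0.00926202
  π_B·p_B = 0.11 × 0.0076932 = 0.000846252
  π_C·p_C = 0.42 × 0.000122373 = 5.13965e-05
Denominator: 0.00926202 + 0.000846252 + 5.13965e-05 = 0.0101597
P(Class A | x) ≈ 0.9116

0.9116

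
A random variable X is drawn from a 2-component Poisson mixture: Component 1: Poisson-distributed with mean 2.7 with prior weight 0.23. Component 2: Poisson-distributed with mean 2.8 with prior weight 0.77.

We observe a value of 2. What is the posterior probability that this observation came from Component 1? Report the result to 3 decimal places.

Apply Bayes' rule: the posterior for each component is proportional to its prior times its likelihood at x.
Evaluate each component's likelihood at the observed value:
  L_1 = e^(−2.7)·2.7^2/2! = 0.244964
  L_2 = e^(−2.8)·2.8^2/2! = 0.238375
Weight by the priors:
  π_1·L_1 = 0.23 × 0.244964 = 0.0563417
  π_2·L_2 = 0.77 × 0.238375 = 0.183549
Normaliser: 0.0563417 + 0.183549 = 0.239891
P(Component 1 | 2) = 0.0563417 / 0.239891 ≈ 0.235

0.235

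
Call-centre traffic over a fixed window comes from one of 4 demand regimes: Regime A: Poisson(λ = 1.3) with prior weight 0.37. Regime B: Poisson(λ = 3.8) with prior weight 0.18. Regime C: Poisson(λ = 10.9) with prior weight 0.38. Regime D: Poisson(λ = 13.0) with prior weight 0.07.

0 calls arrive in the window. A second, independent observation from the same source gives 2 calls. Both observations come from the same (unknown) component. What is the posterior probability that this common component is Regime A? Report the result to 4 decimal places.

By Bayes' theorem, P(k | x) = π_k f_k(x) / Σ_j π_j f_j(x).
Since both observations come from the same component, the likelihood for component k is f_k(x₁)·f_k(x₂).
  L_A = [0.272532] × [0.230289] = 0.0627612
  L_B = [0.0223708] × [0.161517] = 0.00361326
  L_C = [1.84582e-05] × [0.00109651] = 2.02397e-08
  L_D = [2.26033e-06] × [0.000190998] = 4.31718e-10
Multiply by the mixture weights:
  π_A·L_A = 0.37 × 0.0627612 = 0.0232216
  π_B·L_B = 0.18 × 0.00361326 = 0.000650387
  π_C·L_C = 0.38 × 2.02397e-08 = 7.69107e-09
  π_D·L_D = 0.07 × 4.31718e-10 = 3.02203e-11
Normaliser: 0.0232216 + 0.000650387 + 7.69107e-09 + 3.02203e-11 = 0.023872
So the posterior for Regime A is 0.0232216 / 0.023872 ≈ 0.9728.

0.9728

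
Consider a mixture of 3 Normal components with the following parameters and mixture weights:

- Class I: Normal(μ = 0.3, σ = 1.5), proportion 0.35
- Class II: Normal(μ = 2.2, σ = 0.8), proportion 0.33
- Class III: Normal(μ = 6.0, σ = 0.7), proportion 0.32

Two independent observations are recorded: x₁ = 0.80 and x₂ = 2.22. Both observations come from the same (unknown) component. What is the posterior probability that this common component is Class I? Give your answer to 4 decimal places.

By Bayes' theorem, P(k | x) = P(Z=k) f_k(x) / Σ_j P(Z=j) f_j(x).
Since both observations come from the same component, the likelihood for component k is f_k(x₁)·f_k(x₂).
  L_I = [0.251589] × [0.117232] = 0.0294942
  L_II = [0.107847] × [0.498522] = 0.0537639
  L_III = [5.92693e-13] × [2.65337e-07] = 1.57264e-19
Weight by the priors:
  P(Z=I)·L_I = 0.35 × 0.0294942 = 0.010323
  P(Z=II)·L_II = 0.33 × 0.0537639 = 0.0177421
  P(Z=III)·L_III = 0.32 × 1.57264e-19 = 5.03243e-20
Evidence: 0.010323 + 0.0177421 + 5.03243e-20 = 0.0280651
Responsibility of Class I: 0.010323 / 0.0280651 ≈ 0.3678

0.3678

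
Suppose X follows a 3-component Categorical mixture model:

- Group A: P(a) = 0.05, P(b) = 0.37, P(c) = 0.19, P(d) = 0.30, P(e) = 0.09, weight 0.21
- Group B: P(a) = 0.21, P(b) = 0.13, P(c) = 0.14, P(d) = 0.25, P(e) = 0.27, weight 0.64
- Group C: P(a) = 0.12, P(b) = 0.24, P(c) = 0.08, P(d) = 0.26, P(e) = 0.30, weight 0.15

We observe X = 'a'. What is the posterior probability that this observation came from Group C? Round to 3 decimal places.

0.110

Posterior ∝ prior × likelihood, so P(k | x) ∝ π_k f_k(x); normalise over all components.
Evaluate each component's likelihood at the observed value:
  f_A = P(a | comp) = 0.05
  f_B = P(a | comp) = 0.21
  f_C = P(a | comp) = 0.12
Prior × likelihood for each component:
  π_A·f_A = 0.21 × 0.05 = 0.0105
  π_B·f_B = 0.64 × 0.21 = 0.1344
  π_C·f_C = 0.15 × 0.12 = 0.018
Marginal: 0.0105 + 0.1344 + 0.018 = 0.1629
P(Group C | 'a') = 0.018 / 0.1629 ≈ 0.110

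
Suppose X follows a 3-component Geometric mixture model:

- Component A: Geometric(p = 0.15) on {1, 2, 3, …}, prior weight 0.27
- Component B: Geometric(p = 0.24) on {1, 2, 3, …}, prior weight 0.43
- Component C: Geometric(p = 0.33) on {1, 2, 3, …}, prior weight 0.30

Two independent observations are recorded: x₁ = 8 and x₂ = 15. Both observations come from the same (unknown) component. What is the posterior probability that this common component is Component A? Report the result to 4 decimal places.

By Bayes' theorem, P(k | x) = P(Z=k) f_k(x) / Σ_j P(Z=j) f_j(x).
Since both observations come from the same component, the likelihood for component k is f_k(x₁)·f_k(x₂).
  p_A = [0.15·(1−0.15)^7 = 0.15·0.320577 = 0.0480866] × [0.0154155] = 0.000741276
  p_B = [0.24·(1−0.24)^7 = 0.24·0.146452 = 0.0351485] × [0.00514756] = 0.000180929
  p_C = [0.33·(1−0.33)^7 = 0.33·0.0606071 = 0.0200003] × [0.00121216] = 2.42437e-05
Multiply by the mixture weights:
  P(Z=A)·p_A = 0.27 × 0.000741276 = 0.000200145
  P(Z=B)·p_B = 0.43 × 0.000180929 = 7.77994e-05
  P(Z=C)·p_C = 0.30 × 2.42437e-05 = 7.27311e-06
Normaliser: 0.000200145 + 7.77994e-05 + 7.27311e-06 = 0.000285217
P(Component A | x₁,x₂) ≈ 0.7017

0.7017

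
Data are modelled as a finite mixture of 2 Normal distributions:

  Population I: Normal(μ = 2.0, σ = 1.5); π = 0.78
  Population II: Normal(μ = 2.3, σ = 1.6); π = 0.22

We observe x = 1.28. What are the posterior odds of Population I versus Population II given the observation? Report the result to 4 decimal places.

The posterior odds equal the prior odds times the likelihood ratio: (π_i/π_j)·(f_i(x)/f_j(x)).
Evaluate each component's likelihood at the observed value:
  p_I = 0.237022
  p_II = 0.203489
Posterior odds = (π_I·p_I) / (π_II·p_II) = (0.78·0.237022) / (0.22·0.203489) = 0.184877 / 0.0447675 ≈ 4.1297

4.1297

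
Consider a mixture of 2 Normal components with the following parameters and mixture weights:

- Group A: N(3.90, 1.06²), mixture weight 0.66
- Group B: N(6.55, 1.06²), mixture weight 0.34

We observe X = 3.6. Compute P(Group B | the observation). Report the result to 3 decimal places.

Posterior ∝ prior × likelihood, so P(k | x) ∝ π_k f_k(x); normalise over all components.
Component likelihoods at x = 3.6:
  f_A = 0.361585
  f_B = 0.00782991
Prior × likelihood for each component:
  π_A·f_A = 0.66 × 0.361585 = 0.238646
  π_B·f_B = 0.34 × 0.00782991 = 0.00266217
Evidence: 0.238646 + 0.00266217 = 0.241308
P(Group B | the observation) ≈ 0.011

0.011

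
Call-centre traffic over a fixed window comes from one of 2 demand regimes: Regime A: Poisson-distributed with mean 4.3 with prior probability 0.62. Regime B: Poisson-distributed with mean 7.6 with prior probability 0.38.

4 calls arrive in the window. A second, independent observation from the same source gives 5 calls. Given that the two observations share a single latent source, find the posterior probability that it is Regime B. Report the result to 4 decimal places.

0.1231

Posterior ∝ prior × likelihood, so P(k | x) ∝ π_k f_k(x); normalise over all components.
Since both observations come from the same component, the likelihood for component k is f_k(x₁)·f_k(x₂).
  f_A = [e^(−4.3)·4.3^4/4! = 0.193284] × [0.166224] = 0.0321285
  f_B = [e^(−7.6)·7.6^4/4! = 0.0695673] × [0.105742] = 0.0073562
Unnormalised posteriors:
  π_A·f_A = 0.62 × 0.0321285 = 0.0199197
  π_B·f_B = 0.38 × 0.0073562 = 0.00279536
Evidence: 0.0199197 + 0.00279536 = 0.0227151
So the posterior for Regime B is 0.00279536 / 0.0227151 ≈ 0.1231.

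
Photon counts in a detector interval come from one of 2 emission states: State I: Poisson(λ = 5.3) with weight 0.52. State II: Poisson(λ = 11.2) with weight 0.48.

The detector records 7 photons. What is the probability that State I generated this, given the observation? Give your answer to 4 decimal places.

P(component k | x) = π_k·f_k(x) / marginal(x), where marginal(x) = Σ_j π_j·f_j(x).
Evaluate each component's likelihood at the observed value:
  f_I = 0.116343
  f_II = 0.0599788
Multiply by the mixture weights:
  π_I·f_I = 0.52 × 0.116343 = 0.0604983
  π_II·f_II = 0.48 × 0.0599788 = 0.0287898
Marginal: 0.0604983 + 0.0287898 = 0.0892881
Responsibility of State I: 0.0604983 / 0.0892881 ≈ 0.6776

0.6776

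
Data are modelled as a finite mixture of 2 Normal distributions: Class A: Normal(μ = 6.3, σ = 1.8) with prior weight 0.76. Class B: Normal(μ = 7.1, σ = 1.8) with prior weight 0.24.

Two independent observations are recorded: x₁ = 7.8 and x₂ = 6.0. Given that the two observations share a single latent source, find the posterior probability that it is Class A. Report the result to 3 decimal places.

Posterior ∝ prior × likelihood, so P(k | x) ∝ P(Z=k) f_k(x); normalise over all components.
Since both observations come from the same component, the likelihood for component k is f_k(x₁)·f_k(x₂).
  p_A = [(1/(1.8·√(2π)))·exp(−(7.8−6.3)²/(2·1.8²)) = 0.221635·exp(-0.34722) = 0.156618] × [0.218578] = 0.0342331
  p_B = [(1/(1.8·√(2π)))·exp(−(7.8−7.1)²/(2·1.8²)) = 0.221635·exp(-0.07562) = 0.205493] × [0.183883] = 0.0377868
Weight by the priors:
  P(Z=A)·p_A = 0.76 × 0.0342331 = 0.0260172
  P(Z=B)·p_B = 0.24 × 0.0377868 = 0.00906883
Marginal: 0.0260172 + 0.00906883 = 0.035086
Responsibility of Class A: 0.0260172 / 0.035086 ≈ 0.742

0.742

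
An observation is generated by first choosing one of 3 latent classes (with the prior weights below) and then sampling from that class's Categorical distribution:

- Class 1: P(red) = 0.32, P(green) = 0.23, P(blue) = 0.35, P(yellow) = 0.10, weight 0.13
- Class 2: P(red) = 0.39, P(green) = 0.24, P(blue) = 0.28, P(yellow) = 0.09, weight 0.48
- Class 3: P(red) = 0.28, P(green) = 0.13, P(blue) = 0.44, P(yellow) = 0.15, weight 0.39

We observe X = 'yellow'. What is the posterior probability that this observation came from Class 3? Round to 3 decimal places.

Posterior ∝ prior × likelihood, so P(k | x) ∝ P(Z=k) f_k(x); normalise over all components.
Component likelihoods at x = 'yellow':
  L_1 = P(yellow | comp) = 0.10
  L_2 = P(yellow | comp) = 0.09
  L_3 = P(yellow | comp) = 0.15
Multiply by the mixture weights:
  P(Z=1)·L_1 = 0.13 × 0.1 = 0.013
  P(Z=2)·L_2 = 0.48 × 0.09 = 0.0432
  P(Z=3)·L_3 = 0.39 × 0.15 = 0.0585
Denominator: 0.013 + 0.0432 + 0.0585 = 0.1147
So the posterior for Class 3 is 0.0585 / 0.1147 ≈ 0.510.

0.510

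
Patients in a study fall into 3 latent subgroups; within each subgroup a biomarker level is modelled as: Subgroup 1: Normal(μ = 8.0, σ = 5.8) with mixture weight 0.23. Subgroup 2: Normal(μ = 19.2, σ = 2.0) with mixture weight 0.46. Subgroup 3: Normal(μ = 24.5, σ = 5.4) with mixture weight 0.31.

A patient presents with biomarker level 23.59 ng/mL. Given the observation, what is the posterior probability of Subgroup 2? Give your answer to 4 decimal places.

Apply Bayes' rule: the posterior for each component is proportional to its prior times its likelihood at x.
Evaluate each component's likelihood at the observed value:
  L_1 = (1/(5.8·√(2π)))·exp(−(23.59−8.0)²/(2·5.8²)) = 0.068783·exp(-3.61249) = 0.00185609
  L_2 = (1/(2.0·√(2π)))·exp(−(23.59−19.2)²/(2·2.0²)) = 0.199471·exp(-2.40901) = 0.0179333
  L_3 = (1/(5.4·√(2π)))·exp(−(23.59−24.5)²/(2·5.4²)) = 0.073878·exp(-0.01420) = 0.0728366
Prior × likelihood for each component:
  π_1·L_1 = 0.23 × 0.00185609 = 0.000426901
  π_2·L_2 = 0.46 × 0.0179333 = 0.0082493
  π_3·L_3 = 0.31 × 0.0728366 = 0.0225793
Marginal: 0.000426901 + 0.0082493 + 0.0225793 = 0.0312555
Responsibility of Subgroup 2: 0.0082493 / 0.0312555 ≈ 0.2639

0.2639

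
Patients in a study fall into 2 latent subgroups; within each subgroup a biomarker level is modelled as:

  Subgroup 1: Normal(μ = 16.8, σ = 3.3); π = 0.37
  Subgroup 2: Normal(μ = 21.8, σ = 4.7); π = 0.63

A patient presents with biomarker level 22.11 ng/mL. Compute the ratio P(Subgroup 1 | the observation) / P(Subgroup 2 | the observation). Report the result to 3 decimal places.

0.230

Only the two components matter; the odds are (w_i f_i(x)) / (w_j f_j(x)).
Component likelihoods at x = 22.11 ng/mL:
  f_1 = (1/(3.3·√(2π)))·exp(−(22.11−16.8)²/(2·3.3²)) = 0.120892·exp(-1.29459) = 0.0331256
  f_2 = (1/(4.7·√(2π)))·exp(−(22.11−21.8)²/(2·4.7²)) = 0.084881·exp(-0.00218) = 0.0846969
Odds = (0.37/0.63) × (0.0331256/0.0846969) = 0.587302 × 0.391108 ≈ 0.230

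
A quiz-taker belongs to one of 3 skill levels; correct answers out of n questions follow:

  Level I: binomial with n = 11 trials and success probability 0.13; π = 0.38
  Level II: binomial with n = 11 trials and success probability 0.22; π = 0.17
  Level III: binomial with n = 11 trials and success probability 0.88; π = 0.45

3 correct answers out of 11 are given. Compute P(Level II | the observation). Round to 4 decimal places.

0.4751

Apply Bayes' rule: the posterior for each component is proportional to its prior times its likelihood at x.
Binomial probabilities:
  L_I = C(11,3)·0.13^3·0.87^8 = 165·0.002197·0.328212 = 0.118978
  L_II = C(11,3)·0.22^3·0.78^8 = 165·0.010648·0.137011 = 0.240718
  L_III = C(11,3)·0.88^3·0.12^8 = 165·0.681472·4.29982e-08 = 4.83484e-06
Unnormalised posteriors:
  π_I·L_I = 0.38 × 0.118978 = 0.0452118
  π_II·L_II = 0.17 × 0.240718 = 0.0409221
  π_III·L_III = 0.45 × 4.83484e-06 = 2.17568e-06
Normaliser: 0.0452118 + 0.0409221 + 2.17568e-06 = 0.086136
P(Level II | x) = 0.0409221 / 0.086136 ≈ 0.4751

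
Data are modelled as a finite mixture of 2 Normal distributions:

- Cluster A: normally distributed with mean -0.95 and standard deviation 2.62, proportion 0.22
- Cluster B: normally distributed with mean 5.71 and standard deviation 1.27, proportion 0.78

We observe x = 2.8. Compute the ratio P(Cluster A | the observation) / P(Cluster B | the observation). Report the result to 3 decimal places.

0.678

Only the two components matter; the odds are (w_i f_i(x)) / (w_j f_j(x)).
Component likelihoods at x = 2.8:
  L_A = 0.0546711
  L_B = 0.0227527
Posterior odds = (w_A·L_A) / (w_B·L_B) = (0.22·0.0546711) / (0.78·0.0227527) = 0.0120276 / 0.0177471 ≈ 0.678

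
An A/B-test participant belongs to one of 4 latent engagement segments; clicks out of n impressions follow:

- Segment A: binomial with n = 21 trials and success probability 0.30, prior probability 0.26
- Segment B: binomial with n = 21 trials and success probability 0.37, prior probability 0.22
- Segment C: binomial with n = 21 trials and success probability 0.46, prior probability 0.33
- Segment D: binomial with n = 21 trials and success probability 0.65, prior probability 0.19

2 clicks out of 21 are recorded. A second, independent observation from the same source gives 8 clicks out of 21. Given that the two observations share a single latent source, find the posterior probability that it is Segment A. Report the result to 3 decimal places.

0.794

P(component k | x) = π_k·f_k(x) / marginal(x), where marginal(x) = Σ_j π_j·f_j(x).
Since both observations come from the same component, the likelihood for component k is f_k(x₁)·f_k(x₂).
  L_A = [C(21,2)·0.30^2·0.70^19 = 210·0.09·0.00113989 = 0.0215439] × [0.129356] = 0.00278684
  L_B = [C(21,2)·0.37^2·0.63^19 = 210·0.1369·0.000153982 = 0.00442683] × [0.176029] = 0.000779251
  L_C = [C(21,2)·0.46^2·0.54^19 = 210·0.2116·8.23155e-06 = 0.000365777] × [0.135433] = 4.95383e-05
  L_D = [C(21,2)·0.65^2·0.35^19 = 210·0.4225·2.17417e-09 = 1.92903e-07] × [0.00766893] = 1.47936e-09
Prior × likelihood for each component:
  π_A·L_A = 0.26 × 0.00278684 = 0.000724579
  π_B·L_B = 0.22 × 0.000779251 = 0.000171435
  π_C·L_C = 0.33 × 4.95383e-05 = 1.63476e-05
  π_D·L_D = 0.19 × 1.47936e-09 = 2.81078e-10
Marginal: 0.000724579 + 0.000171435 + 1.63476e-05 + 2.81078e-10 = 0.000912362
P(Segment A | data) ≈ 0.794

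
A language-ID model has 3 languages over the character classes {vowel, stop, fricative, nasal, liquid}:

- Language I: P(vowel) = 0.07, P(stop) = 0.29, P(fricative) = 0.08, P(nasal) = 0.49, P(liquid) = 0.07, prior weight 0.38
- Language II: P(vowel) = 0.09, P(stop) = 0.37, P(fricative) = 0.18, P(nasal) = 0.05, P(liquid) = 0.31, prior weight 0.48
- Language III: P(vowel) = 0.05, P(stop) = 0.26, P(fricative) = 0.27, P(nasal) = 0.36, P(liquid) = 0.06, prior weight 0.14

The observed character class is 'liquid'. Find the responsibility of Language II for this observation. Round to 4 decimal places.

P(component k | x) = P(Z=k)·f_k(x) / marginal(x), where marginal(x) = Σ_j P(Z=j)·f_j(x).
Evaluate each component's likelihood at the observed value:
  f_I = 0.07
  f_II = 0.31
  f_III = 0.06
Prior × likelihood for each component:
  P(Z=I)·f_I = 0.38 × 0.07 = 0.0266
  P(Z=II)·f_II = 0.48 × 0.31 = 0.1488
  P(Z=III)·f_III = 0.14 × 0.06 = 0.0084
Marginal: 0.0266 + 0.1488 + 0.0084 = 0.1838
P(Language II | 'liquid') ≈ 0.8096

0.8096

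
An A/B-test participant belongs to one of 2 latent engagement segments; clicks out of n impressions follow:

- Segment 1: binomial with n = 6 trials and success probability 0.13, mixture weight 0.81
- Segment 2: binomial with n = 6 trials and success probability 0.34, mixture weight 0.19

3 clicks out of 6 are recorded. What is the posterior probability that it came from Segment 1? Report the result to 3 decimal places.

0.353

Posterior ∝ prior × likelihood, so P(k | x) ∝ P(Z=k) f_k(x); normalise over all components.
Binomial probabilities:
  L_1 = 0.0289346
  L_2 = 0.225995
Unnormalised posteriors:
  P(Z=1)·L_1 = 0.81 × 0.0289346 = 0.023437
  P(Z=2)·L_2 = 0.19 × 0.225995 = 0.042939
Evidence: 0.023437 + 0.042939 = 0.0663761
P(Segment 1 | data) = 0.023437 / 0.0663761 ≈ 0.353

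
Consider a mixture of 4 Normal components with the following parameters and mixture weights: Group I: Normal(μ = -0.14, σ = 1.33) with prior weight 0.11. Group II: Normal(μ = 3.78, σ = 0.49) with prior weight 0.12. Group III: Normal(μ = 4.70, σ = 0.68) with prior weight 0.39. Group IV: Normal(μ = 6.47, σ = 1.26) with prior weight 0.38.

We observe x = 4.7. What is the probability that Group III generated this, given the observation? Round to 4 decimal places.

0.7877

P(component k | x) = w_k·f_k(x) / marginal(x), where marginal(x) = Σ_j w_j·f_j(x).
Component likelihoods at x = 4.7:
  f_I = 0.000399365
  f_II = 0.13971
  f_III = 0.58668
  f_IV = 0.11804
Multiply by the mixture weights:
  w_I·f_I = 0.11 × 0.000399365 = 4.39302e-05
  w_II·f_II = 0.12 × 0.13971 = 0.0167652
  w_III·f_III = 0.39 × 0.58668 = 0.228805
  w_IV·f_IV = 0.38 × 0.11804 = 0.0448554
Normaliser: 4.39302e-05 + 0.0167652 + 0.228805 + 0.0448554 = 0.29047
Responsibility of Group III: 0.228805 / 0.29047 ≈ 0.7877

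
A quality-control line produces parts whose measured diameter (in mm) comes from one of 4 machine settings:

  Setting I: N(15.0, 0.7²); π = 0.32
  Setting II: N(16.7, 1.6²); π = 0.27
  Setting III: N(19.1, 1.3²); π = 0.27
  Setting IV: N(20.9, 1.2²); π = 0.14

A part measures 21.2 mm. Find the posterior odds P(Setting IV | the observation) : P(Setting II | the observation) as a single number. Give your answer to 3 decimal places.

Since P(k|x) ∝ w_k f_k(x), the posterior odds are w_i f_i(x) / (w_j f_j(x)).
Component likelihoods at x = 21.2 mm:
  L_I = 5.25814e-18
  L_II = 0.00477663
  L_III = 0.0832392
  L_IV = 0.322223
Posterior odds = (w_IV·L_IV) / (w_II·L_II) = (0.14·0.322223) / (0.27·0.00477663) = 0.0451113 / 0.00128969 ≈ 34.978

34.978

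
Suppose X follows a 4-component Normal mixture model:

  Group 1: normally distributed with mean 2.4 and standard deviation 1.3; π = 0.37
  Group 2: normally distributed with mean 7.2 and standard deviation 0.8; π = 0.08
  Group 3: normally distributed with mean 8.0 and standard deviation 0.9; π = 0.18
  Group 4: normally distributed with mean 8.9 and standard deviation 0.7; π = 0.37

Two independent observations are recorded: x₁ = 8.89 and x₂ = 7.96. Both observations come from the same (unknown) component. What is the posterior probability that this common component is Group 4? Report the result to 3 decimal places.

0.679

P(component k | x) = π_k·f_k(x) / marginal(x), where marginal(x) = Σ_j π_j·f_j(x).
Since both observations come from the same component, the likelihood for component k is f_k(x₁)·f_k(x₂).
  p_1 = [1.18844e-06] × [3.27261e-05] = 3.88929e-11
  p_2 = [0.0535509] × [0.317574] = 0.0170064
  p_3 = [0.271844] × [0.442832] = 0.120381
  p_4 = [0.569859] × [0.231333] = 0.131827
Prior × likelihood for each component:
  π_1·p_1 = 0.37 × 3.88929e-11 = 1.43904e-11
  π_2·p_2 = 0.08 × 0.0170064 = 0.00136051
  π_3·p_3 = 0.18 × 0.120381 = 0.0216686
  π_4·p_4 = 0.37 × 0.131827 = 0.0487761
Evidence: 1.43904e-11 + 0.00136051 + 0.0216686 + 0.0487761 = 0.0718052
P(Group 4 | x₁,x₂) ≈ 0.679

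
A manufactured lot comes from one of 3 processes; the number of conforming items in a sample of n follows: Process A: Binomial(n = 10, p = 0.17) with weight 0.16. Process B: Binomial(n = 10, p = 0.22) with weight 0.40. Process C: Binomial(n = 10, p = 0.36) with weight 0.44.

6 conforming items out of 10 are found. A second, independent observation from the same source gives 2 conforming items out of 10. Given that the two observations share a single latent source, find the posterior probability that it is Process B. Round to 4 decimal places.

0.1569

Apply Bayes' rule: the posterior for each component is proportional to its prior times its likelihood at x.
Since both observations come from the same component, the likelihood for component k is f_k(x₁)·f_k(x₂).
  L_A = [C(10,6)·0.17^6·0.83^4 = 210·2.41376e-05·0.474583 = 0.00240561] × [0.292911] = 0.000704629
  L_B = [C(10,6)·0.22^6·0.78^4 = 210·0.00011338·0.370151 = 0.0088132] × [0.298411] = 0.00262996
  L_C = [C(10,6)·0.36^6·0.64^4 = 210·0.00217678·0.167772 = 0.0766927] × [0.164156] = 0.0125896
Unnormalised posteriors:
  w_A·L_A = 0.16 × 0.000704629 = 0.000112741
  w_B·L_B = 0.40 × 0.00262996 = 0.00105198
  w_C·L_C = 0.44 × 0.0125896 = 0.00553942
Evidence: 0.000112741 + 0.00105198 + 0.00553942 = 0.00670414
So the posterior for Process B is 0.00105198 / 0.00670414 ≈ 0.1569.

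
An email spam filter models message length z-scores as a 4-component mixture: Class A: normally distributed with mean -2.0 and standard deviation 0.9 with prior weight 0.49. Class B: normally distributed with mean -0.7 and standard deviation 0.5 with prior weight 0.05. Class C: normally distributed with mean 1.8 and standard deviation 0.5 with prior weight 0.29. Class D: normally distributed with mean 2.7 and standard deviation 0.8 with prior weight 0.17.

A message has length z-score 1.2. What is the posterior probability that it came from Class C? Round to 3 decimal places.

0.882

Apply Bayes' rule: the posterior for each component is proportional to its prior times its likelihood at x.
Evaluate each component's likelihood at the observed value:
  L_A = (1/(0.9·√(2π)))·exp(−(1.2−-2.0)²/(2·0.9²)) = 0.443269·exp(-6.32099) = 0.000797072
  L_B = (1/(0.5·√(2π)))·exp(−(1.2−-0.7)²/(2·0.5²)) = 0.797885·exp(-7.22000) = 0.000583894
  L_C = (1/(0.5·√(2π)))·exp(−(1.2−1.8)²/(2·0.5²)) = 0.797885·exp(-0.72000) = 0.388372
  L_D = (1/(0.8·√(2π)))·exp(−(1.2−2.7)²/(2·0.8²)) = 0.498678·exp(-1.75781) = 0.0859828
Prior × likelihood for each component:
  P(Z=A)·L_A = 0.49 × 0.000797072 = 0.000390565
  P(Z=B)·L_B = 0.05 × 0.000583894 = 2.91947e-05
  P(Z=C)·L_C = 0.29 × 0.388372 = 0.112628
  P(Z=D)·L_D = 0.17 × 0.0859828 = 0.0146171
Evidence: 0.000390565 + 2.91947e-05 + 0.112628 + 0.0146171 = 0.127665
P(Class C | the observation) = 0.112628 / 0.127665 ≈ 0.882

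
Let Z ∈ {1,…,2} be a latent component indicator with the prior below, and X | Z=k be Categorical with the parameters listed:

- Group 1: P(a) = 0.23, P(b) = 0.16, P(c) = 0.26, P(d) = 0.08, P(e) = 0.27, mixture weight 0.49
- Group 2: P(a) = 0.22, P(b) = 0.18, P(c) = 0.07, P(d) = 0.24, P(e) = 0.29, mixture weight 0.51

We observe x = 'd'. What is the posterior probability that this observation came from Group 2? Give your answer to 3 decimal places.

0.757

P(component k | x) = π_k·f_k(x) / marginal(x), where marginal(x) = Σ_j π_j·f_j(x).
Evaluate each component's likelihood at the observed value:
  f_1 = 0.08
  f_2 = 0.24
Multiply by the mixture weights:
  π_1·f_1 = 0.49 × 0.08 = 0.0392
  π_2·f_2 = 0.51 × 0.24 = 0.1224
Sum: 0.0392 + 0.1224 = 0.1616
P(Group 2 | x) ≈ 0.757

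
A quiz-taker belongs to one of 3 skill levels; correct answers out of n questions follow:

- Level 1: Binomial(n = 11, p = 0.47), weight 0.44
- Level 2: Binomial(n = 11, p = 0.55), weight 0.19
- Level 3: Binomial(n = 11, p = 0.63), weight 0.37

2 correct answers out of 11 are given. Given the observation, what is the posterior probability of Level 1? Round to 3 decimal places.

0.837

The responsibility of component k is P(Z=k) f_k(x) divided by Σ_j P(Z=j) f_j(x).
Binomial probabilities:
  L_1 = 0.0400905
  L_2 = 0.0125893
  L_3 = 0.002837
Weight by the priors:
  P(Z=1)·L_1 = 0.44 × 0.0400905 = 0.0176398
  P(Z=2)·L_2 = 0.19 × 0.0125893 = 0.00239196
  P(Z=3)·L_3 = 0.37 × 0.002837 = 0.00104969
Sum: 0.0176398 + 0.00239196 + 0.00104969 = 0.0210815
Responsibility of Level 1: 0.0176398 / 0.0210815 ≈ 0.837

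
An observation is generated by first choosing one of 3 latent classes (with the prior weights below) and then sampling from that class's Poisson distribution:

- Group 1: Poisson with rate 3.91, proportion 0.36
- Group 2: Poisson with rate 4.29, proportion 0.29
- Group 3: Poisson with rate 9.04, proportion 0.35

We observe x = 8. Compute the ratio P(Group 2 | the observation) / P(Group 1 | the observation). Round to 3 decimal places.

1.157

Posterior odds = (w_i f_i(x)) / (w_j f_j(x)); the normalising sum cancels.
Poisson probabilities:
  L_1 = 0.027152
  L_2 = 0.0389955
  L_3 = 0.131161
0.0113087 / 0.00977473 ≈ 1.157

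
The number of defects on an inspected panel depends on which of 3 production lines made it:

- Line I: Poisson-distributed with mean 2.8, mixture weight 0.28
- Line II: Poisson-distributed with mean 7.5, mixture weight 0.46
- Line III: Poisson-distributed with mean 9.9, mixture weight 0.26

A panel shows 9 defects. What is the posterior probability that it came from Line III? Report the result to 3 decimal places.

0.382

By Bayes' theorem, P(k | x) = π_k f_k(x) / Σ_j π_j f_j(x).
Poisson probabilities:
  L_I = e^(−2.8)·2.8^9/9! = 0.0017727
  L_II = e^(−7.5)·7.5^9/9! = 0.11444
  L_III = e^(−9.9)·9.9^9/9! = 0.12631
Unnormalised posteriors:
  π_I·L_I = 0.28 × 0.0017727 = 0.000496355
  π_II·L_II = 0.46 × 0.11444 = 0.0526426
  π_III·L_III = 0.26 × 0.12631 = 0.0328406
Normaliser: 0.000496355 + 0.0526426 + 0.0328406 = 0.0859796
So the posterior for Line III is 0.0328406 / 0.0859796 ≈ 0.382.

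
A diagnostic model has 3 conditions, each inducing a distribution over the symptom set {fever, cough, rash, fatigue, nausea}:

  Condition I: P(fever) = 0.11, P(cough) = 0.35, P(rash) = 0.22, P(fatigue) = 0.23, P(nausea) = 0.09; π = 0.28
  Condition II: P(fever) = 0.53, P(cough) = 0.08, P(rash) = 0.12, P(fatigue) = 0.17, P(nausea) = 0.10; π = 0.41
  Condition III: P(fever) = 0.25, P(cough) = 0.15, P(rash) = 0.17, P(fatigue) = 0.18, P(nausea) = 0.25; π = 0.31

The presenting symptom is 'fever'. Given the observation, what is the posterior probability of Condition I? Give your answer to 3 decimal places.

0.095

By Bayes' theorem, P(k | x) = w_k f_k(x) / Σ_j w_j f_j(x).
Categorical probabilities:
  p_I = 0.11
  p_II = 0.53
  p_III = 0.25
Unnormalised posteriors:
  w_I·p_I = 0.28 × 0.11 = 0.0308
  w_II·p_II = 0.41 × 0.53 = 0.2173
  w_III·p_III = 0.31 × 0.25 = 0.0775
Sum: 0.0308 + 0.2173 + 0.0775 = 0.3256
So the posterior for Condition I is 0.0308 / 0.3256 ≈ 0.095.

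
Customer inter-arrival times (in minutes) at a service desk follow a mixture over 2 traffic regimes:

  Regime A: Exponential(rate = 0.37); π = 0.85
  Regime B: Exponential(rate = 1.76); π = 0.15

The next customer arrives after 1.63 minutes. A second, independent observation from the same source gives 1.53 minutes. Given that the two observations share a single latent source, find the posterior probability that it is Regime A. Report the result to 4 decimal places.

Posterior ∝ prior × likelihood, so P(k | x) ∝ P(Z=k) f_k(x); normalise over all components.
Since both observations come from the same component, the likelihood for component k is f_k(x₁)·f_k(x₂).
  p_A = [0.202432] × [0.210062] = 0.0425232
  p_B = [0.0999099] × [0.119136] = 0.0119029
Weight by the priors:
  P(Z=A)·p_A = 0.85 × 0.0425232 = 0.0361448
  P(Z=B)·p_B = 0.15 × 0.0119029 = 0.00178544
Normaliser: 0.0361448 + 0.00178544 = 0.0379302
So the posterior for Regime A is 0.0361448 / 0.0379302 ≈ 0.9529.

0.9529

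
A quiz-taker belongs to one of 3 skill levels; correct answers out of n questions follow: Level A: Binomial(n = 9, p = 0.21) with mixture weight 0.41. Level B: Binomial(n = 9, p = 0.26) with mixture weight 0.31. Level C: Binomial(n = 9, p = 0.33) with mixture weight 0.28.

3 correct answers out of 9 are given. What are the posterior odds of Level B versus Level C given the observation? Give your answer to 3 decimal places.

0.983

Since P(k|x) ∝ π_k f_k(x), the posterior odds are π_i f_i(x) / (π_j f_j(x)).
Binomial probabilities:
  f_A = 0.189104
  f_B = 0.242432
  f_C = 0.273067
Odds = (0.31/0.28) × (0.242432/0.273067) = 1.10714 × 0.887809 ≈ 0.983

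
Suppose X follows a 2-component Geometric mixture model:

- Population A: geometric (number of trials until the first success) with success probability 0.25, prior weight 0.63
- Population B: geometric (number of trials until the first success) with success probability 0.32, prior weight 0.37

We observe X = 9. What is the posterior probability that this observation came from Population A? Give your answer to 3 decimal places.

0.744

Apply Bayes' rule: the posterior for each component is proportional to its prior times its likelihood at x.
Evaluate each component's likelihood at the observed value:
  p_A = 0.0250282
  p_B = 0.0146292
Unnormalised posteriors:
  π_A·p_A = 0.63 × 0.0250282 = 0.0157678
  π_B·p_B = 0.37 × 0.0146292 = 0.00541281
Evidence: 0.0157678 + 0.00541281 = 0.0211806
Responsibility of Population A: 0.0157678 / 0.0211806 ≈ 0.744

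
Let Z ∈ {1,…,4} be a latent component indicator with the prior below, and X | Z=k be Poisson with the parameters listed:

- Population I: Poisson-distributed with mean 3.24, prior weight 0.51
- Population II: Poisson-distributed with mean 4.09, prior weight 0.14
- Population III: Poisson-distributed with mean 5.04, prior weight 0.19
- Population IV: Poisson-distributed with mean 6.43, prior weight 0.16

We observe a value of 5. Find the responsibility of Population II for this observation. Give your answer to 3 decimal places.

0.161

Apply Bayes' rule: the posterior for each component is proportional to its prior times its likelihood at x.
Evaluate each component's likelihood at the observed value:
  f_I = e^(−3.24)·3.24^5/5! = 0.116528
  f_II = e^(−4.09)·4.09^5/5! = 0.159651
  f_III = e^(−5.04)·5.04^5/5! = 0.175439
  f_IV = e^(−6.43)·6.43^5/5! = 0.147693
Prior × likelihood for each component:
  P(Z=I)·f_I = 0.51 × 0.116528 = 0.0594292
  P(Z=II)·f_II = 0.14 × 0.159651 = 0.0223511
  P(Z=III)·f_III = 0.19 × 0.175439 = 0.0333335
  P(Z=IV)·f_IV = 0.16 × 0.147693 = 0.0236309
Marginal: 0.0594292 + 0.0223511 + 0.0333335 + 0.0236309 = 0.138745
P(Population II | 5) ≈ 0.161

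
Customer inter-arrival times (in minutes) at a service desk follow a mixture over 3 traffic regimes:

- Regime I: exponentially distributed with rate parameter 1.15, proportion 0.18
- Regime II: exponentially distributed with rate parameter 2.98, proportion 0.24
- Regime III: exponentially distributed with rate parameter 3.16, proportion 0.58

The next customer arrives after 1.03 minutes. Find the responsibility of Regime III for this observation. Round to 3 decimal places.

The responsibility of component k is w_k f_k(x) divided by Σ_j w_j f_j(x).
Component likelihoods at x = 1.03 minutes:
  f_I = 1.15·e^(−1.15·1.03) = 1.15·e^(−1.1845) = 0.351784
  f_II = 2.98·e^(−2.98·1.03) = 2.98·e^(−3.0694) = 0.138418
  f_III = 3.16·e^(−3.16·1.03) = 3.16·e^(−3.2548) = 0.12194
Multiply by the mixture weights:
  w_I·f_I = 0.18 × 0.351784 = 0.0633211
  w_II·f_II = 0.24 × 0.138418 = 0.0332203
  w_III·f_III = 0.58 × 0.12194 = 0.0707251
Denominator: 0.0633211 + 0.0332203 + 0.0707251 = 0.167267
So the posterior for Regime III is 0.0707251 / 0.167267 ≈ 0.423.

0.423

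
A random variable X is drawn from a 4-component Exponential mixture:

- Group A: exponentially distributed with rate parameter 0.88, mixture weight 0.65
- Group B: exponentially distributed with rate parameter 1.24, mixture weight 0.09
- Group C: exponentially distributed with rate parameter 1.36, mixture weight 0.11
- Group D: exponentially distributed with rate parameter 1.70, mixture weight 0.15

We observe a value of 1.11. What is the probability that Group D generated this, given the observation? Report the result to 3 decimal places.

The responsibility of component k is π_k f_k(x) divided by Σ_j π_j f_j(x).
Exponential densities:
  p_A = 0.331332
  p_B = 0.313082
  p_C = 0.300558
  p_D = 0.257594
Unnormalised posteriors:
  π_A·p_A = 0.65 × 0.331332 = 0.215366
  π_B·p_B = 0.09 × 0.313082 = 0.0281774
  π_C·p_C = 0.11 × 0.300558 = 0.0330614
  π_D·p_D = 0.15 × 0.257594 = 0.0386391
Marginal: 0.215366 + 0.0281774 + 0.0330614 + 0.0386391 = 0.315244
P(Group D | x) = 0.0386391 / 0.315244 ≈ 0.123

0.123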